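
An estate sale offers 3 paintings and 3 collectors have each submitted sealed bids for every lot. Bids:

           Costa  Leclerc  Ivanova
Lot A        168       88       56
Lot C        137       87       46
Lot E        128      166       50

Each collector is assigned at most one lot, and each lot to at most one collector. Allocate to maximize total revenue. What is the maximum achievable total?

Optimal: Costa→Lot A ($168), Leclerc→Lot E ($166), Ivanova→Lot C ($46) — total 168+166+46 = $380.
Every other assignment is strictly worse.

Maximum total: $380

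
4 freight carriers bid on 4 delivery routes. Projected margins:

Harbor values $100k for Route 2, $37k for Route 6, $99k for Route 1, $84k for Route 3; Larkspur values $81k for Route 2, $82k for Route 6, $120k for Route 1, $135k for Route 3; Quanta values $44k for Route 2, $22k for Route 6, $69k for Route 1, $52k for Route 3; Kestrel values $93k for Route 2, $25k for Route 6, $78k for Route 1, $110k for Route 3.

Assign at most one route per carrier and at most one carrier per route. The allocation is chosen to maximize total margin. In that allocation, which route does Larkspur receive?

Larkspur receives Route 6.

Treat this as an assignment problem: match each carrier to one route.
Optimal: Harbor→Route 2 ($100k), Larkspur→Route 6 ($82k), Quanta→Route 1 ($69k), Kestrel→Route 3 ($110k) — total 100+82+69+110 = $361k.
Column-greedy (each route in turn goes to its best remaining carrier) gives $312k, worse by 49.
Next-best assignment: Harbor→Route 2, Larkspur→Route 1, Quanta→Route 6, Kestrel→Route 3 = $352k.
Larkspur's own top route is Route 3 ($135k), but forcing Larkspur→Route 3 and reassigning the rest optimally gives only $349k — worse by 12.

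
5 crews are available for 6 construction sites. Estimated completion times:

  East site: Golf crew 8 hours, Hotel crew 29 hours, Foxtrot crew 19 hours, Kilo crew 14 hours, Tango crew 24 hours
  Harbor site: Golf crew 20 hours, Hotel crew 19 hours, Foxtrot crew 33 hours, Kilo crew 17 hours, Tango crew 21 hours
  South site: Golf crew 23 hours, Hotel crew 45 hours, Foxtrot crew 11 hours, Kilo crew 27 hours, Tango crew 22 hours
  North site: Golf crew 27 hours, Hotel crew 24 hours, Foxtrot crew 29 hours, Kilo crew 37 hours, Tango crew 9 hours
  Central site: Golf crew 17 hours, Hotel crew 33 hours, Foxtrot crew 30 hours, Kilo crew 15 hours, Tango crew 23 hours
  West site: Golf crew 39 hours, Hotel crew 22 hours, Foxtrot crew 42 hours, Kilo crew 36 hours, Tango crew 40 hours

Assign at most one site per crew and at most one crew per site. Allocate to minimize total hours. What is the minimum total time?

Minimum total: 62 hours

Optimal: Golf crew→East site (8 hours), Hotel crew→Harbor site (19 hours), Foxtrot crew→South site (11 hours), Kilo crew→Central site (15 hours), Tango crew→North site (9 hours) — total 8+19+11+15+9 = 62 hours.
Column-greedy (each site in turn goes to its cheapest remaining crew) gives 78 hours, worse by 16.
Next-best assignment: Golf crew→East site, Hotel crew→West site, Foxtrot crew→South site, Kilo crew→Central site, Tango crew→North site = 65 hours.
Checked against all permutations: 62 hours is optimal.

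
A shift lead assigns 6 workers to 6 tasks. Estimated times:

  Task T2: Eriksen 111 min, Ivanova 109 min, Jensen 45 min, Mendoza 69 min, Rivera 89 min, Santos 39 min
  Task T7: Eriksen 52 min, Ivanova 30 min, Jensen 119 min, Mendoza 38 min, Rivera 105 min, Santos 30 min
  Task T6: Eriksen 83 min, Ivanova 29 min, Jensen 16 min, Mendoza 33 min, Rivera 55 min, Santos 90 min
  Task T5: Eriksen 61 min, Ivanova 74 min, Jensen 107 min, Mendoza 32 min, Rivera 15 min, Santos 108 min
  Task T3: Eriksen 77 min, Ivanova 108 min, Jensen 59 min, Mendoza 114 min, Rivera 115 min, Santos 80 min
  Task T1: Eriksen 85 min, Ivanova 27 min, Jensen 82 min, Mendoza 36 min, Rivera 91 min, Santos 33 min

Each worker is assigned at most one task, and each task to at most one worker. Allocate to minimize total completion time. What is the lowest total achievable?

Optimal: Eriksen→Task T3 (77 min), Ivanova→Task T1 (27 min), Jensen→Task T6 (16 min), Mendoza→Task T7 (38 min), Rivera→Task T5 (15 min), Santos→Task T2 (39 min) — total 77+27+16+38+15+39 = 212 min.
Column-greedy (each task in turn goes to its cheapest remaining worker) gives 213 min, worse by 1.
Next-best assignment: Eriksen→Task T3, Ivanova→Task T7, Jensen→Task T6, Mendoza→Task T1, Rivera→Task T5, Santos→Task T2 = 213 min.
Checked against all permutations: 212 min is optimal.

Min total: 212 min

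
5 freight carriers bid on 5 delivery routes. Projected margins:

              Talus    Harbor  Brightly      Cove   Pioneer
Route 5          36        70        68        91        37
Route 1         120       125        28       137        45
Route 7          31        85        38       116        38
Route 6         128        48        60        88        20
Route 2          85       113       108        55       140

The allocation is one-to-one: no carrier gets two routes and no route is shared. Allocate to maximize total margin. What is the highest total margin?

Treat this as an assignment problem: match each carrier to one route.
Optimal: Talus→Route 6 ($128k), Harbor→Route 1 ($125k), Brightly→Route 5 ($68k), Cove→Route 7 ($116k), Pioneer→Route 2 ($140k) — total 128+125+68+116+140 = $577k.
Column-greedy (each route in turn goes to its best remaining carrier) gives $522k, worse by 55.
Every other assignment is strictly worse.

Maximum total: $577k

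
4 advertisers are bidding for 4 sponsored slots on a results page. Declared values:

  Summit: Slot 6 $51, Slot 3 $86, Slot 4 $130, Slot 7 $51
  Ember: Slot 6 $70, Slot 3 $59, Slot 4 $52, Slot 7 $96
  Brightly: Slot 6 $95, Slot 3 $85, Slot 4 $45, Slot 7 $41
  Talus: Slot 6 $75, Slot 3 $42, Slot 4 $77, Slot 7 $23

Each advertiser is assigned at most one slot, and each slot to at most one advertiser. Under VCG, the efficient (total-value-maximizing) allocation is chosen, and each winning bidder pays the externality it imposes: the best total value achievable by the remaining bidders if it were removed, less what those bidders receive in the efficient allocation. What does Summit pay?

Efficient allocation: Summit→Slot 4 ($130), Ember→Slot 7 ($96), Brightly→Slot 3 ($85), Talus→Slot 6 ($75); total welfare W = $386.
Summit receives Slot 4 at value $130, so the others get W − 130 = $256.
Without Summit: best allocation of the remaining 3 bidders over all 4 slots is Ember→Slot 7 ($96), Brightly→Slot 6 ($95), Talus→Slot 4 ($77), total $268.
VCG payment = (others' best without Summit) − (others' welfare with Summit) = 268 − 256 = $12.

Summit pays $12.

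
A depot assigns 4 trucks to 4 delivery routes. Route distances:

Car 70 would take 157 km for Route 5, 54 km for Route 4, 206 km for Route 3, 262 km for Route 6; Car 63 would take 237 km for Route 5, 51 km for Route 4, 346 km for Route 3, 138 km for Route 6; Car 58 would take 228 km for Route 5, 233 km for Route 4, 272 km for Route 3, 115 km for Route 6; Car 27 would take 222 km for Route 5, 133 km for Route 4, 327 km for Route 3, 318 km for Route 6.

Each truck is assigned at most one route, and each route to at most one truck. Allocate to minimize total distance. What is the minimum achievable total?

Optimal: Car 70→Route 3 (206 km), Car 63→Route 4 (51 km), Car 58→Route 6 (115 km), Car 27→Route 5 (222 km) — total 206+51+115+222 = 594 km.
Checked against all permutations: 594 km is optimal.

Minimum total: 594 km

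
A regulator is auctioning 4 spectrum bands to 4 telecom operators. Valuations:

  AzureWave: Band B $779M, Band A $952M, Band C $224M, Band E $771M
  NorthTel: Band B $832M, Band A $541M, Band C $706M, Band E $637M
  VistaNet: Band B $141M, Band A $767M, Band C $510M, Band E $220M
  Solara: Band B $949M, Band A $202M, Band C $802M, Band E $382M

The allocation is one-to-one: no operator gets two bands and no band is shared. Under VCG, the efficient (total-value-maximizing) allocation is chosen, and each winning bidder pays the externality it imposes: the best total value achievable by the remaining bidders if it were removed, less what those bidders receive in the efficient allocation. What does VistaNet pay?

VistaNet pays $181M.

Efficient allocation: AzureWave→Band E ($771M), NorthTel→Band C ($706M), VistaNet→Band A ($767M), Solara→Band B ($949M); total welfare W = $3193M.
VistaNet receives Band A at value $767M, so the others get W − 767 = $2426M.
Without VistaNet: best allocation of the remaining 3 bidders over all 4 bands is AzureWave→Band A ($952M), NorthTel→Band C ($706M), Solara→Band B ($949M), total $2607M.
VCG payment = (others' best without VistaNet) − (others' welfare with VistaNet) = 2607 − 2426 = $181M.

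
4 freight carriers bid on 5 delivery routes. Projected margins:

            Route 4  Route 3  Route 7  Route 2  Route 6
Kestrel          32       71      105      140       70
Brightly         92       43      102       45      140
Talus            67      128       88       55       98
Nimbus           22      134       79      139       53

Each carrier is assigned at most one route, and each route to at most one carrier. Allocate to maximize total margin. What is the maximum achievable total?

Maximum total: $512k

Optimal: Kestrel→Route 7 ($105k), Brightly→Route 6 ($140k), Talus→Route 3 ($128k), Nimbus→Route 2 ($139k) — total 105+140+128+139 = $512k.
Next-best assignment: Kestrel→Route 2, Brightly→Route 6, Talus→Route 7, Nimbus→Route 3 = $502k.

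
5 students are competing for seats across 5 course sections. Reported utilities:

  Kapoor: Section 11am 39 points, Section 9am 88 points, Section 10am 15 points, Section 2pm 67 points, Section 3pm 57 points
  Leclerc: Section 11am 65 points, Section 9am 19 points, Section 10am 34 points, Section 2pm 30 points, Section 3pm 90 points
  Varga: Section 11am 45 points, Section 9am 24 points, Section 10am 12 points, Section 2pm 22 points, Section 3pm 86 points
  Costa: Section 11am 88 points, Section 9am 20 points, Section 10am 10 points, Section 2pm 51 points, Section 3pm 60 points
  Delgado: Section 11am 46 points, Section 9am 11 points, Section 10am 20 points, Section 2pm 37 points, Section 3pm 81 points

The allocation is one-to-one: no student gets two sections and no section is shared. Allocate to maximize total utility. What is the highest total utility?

Maximum total: 333 points

Optimal: Kapoor→Section 9am (88 points), Leclerc→Section 10am (34 points), Varga→Section 3pm (86 points), Costa→Section 11am (88 points), Delgado→Section 2pm (37 points) — total 88+34+86+88+37 = 333 points.
Max-entry greedy (repeatedly take the single best remaining cell) gives 315 points, worse by 18.
Next-best assignment: Kapoor→Section 9am, Leclerc→Section 3pm, Varga→Section 10am, Costa→Section 11am, Delgado→Section 2pm = 315 points.
Swapping Costa↔Kapoor (Costa→Section 9am 20 points, Kapoor→Section 11am 39 points) loses 117.
No other one-to-one assignment exceeds 333 points.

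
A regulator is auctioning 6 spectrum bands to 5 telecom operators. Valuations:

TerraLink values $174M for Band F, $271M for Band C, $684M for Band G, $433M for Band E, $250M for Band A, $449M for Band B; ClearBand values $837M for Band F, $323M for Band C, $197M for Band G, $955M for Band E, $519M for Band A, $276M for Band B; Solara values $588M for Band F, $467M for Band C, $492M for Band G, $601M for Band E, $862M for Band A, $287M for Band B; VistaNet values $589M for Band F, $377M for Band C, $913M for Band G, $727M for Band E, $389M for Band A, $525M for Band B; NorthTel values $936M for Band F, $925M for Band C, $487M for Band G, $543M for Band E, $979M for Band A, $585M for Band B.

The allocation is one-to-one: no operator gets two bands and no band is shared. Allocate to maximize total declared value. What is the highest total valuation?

This is a one-to-one assignment (maximum-weight bipartite matching).
Optimal: TerraLink→Band B ($449M), ClearBand→Band E ($955M), Solara→Band A ($862M), VistaNet→Band G ($913M), NorthTel→Band F ($936M) — total 449+955+862+913+936 = $4115M.
Column-greedy (each band in turn goes to its best remaining operator) gives $3521M, worse by 594.
Swapping ClearBand↔Solara (ClearBand→Band A $519M, Solara→Band E $601M) loses 697.
Checked against all permutations: $4115M is optimal.

Maximum total: $4115M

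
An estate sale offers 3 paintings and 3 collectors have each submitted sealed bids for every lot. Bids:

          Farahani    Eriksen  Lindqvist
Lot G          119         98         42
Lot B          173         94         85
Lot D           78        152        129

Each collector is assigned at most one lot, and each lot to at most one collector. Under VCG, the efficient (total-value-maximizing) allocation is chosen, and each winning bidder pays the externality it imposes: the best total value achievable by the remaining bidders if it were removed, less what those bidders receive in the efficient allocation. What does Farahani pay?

Farahani pays $10.

Efficient allocation: Farahani→Lot B ($173), Eriksen→Lot G ($98), Lindqvist→Lot D ($129); total welfare W = $400.
Farahani receives Lot B at value $173, so the others get W − 173 = $227.
Without Farahani: best allocation of the remaining 2 bidders over all 3 lots is Eriksen→Lot D ($152), Lindqvist→Lot B ($85), total $237.
VCG payment = (others' best without Farahani) − (others' welfare with Farahani) = 237 − 227 = $10.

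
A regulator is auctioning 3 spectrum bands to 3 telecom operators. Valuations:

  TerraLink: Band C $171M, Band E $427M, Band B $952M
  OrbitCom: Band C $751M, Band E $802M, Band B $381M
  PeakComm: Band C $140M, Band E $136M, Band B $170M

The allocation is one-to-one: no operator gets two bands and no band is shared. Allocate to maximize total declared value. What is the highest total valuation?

Optimal: TerraLink→Band B ($952M), OrbitCom→Band E ($802M), PeakComm→Band C ($140M) — total 952+802+140 = $1894M.
Column-greedy (each band in turn goes to its best remaining operator) gives $1348M, worse by 546.
Next-best assignment: TerraLink→Band B, OrbitCom→Band C, PeakComm→Band E = $1839M.
Every other assignment is strictly worse.

Max total: $1894M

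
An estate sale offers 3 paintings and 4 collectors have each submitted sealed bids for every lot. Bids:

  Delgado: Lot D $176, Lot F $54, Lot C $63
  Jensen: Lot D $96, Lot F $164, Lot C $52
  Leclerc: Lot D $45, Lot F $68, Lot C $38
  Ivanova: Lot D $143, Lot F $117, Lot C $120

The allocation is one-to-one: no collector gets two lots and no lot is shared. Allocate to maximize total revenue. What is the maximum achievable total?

Maximum total: $460

Optimal: Delgado→Lot D ($176), Jensen→Lot F ($164), Ivanova→Lot C ($120) — total 176+164+120 = $460.
Row-greedy (each collector in turn takes its best remaining lot) gives $378, worse by 82.
Next-best assignment: Delgado→Lot D, Jensen→Lot F, Leclerc→Lot C = $378.
Every other assignment is strictly worse.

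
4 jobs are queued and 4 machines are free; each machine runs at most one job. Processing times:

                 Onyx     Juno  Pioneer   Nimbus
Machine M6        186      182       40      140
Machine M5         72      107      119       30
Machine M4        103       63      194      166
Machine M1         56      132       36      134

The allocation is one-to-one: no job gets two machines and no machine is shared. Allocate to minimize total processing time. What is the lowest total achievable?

Min total: 189 min

Optimal: Onyx→Machine M1 (56 min), Juno→Machine M4 (63 min), Pioneer→Machine M6 (40 min), Nimbus→Machine M5 (30 min) — total 56+63+40+30 = 189 min.
Min-entry greedy (repeatedly take the single cheapest remaining cell) gives 315 min, worse by 126.
Next-best assignment: Onyx→Machine M4, Juno→Machine M1, Pioneer→Machine M6, Nimbus→Machine M5 = 305 min.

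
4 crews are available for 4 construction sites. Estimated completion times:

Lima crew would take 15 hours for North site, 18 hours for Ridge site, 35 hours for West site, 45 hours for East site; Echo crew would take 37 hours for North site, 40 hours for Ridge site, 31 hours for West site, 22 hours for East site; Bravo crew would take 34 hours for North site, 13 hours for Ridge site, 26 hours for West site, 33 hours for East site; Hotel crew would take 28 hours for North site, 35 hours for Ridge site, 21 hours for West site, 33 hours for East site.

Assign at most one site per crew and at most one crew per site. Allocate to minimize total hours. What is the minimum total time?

This is the linear assignment problem.
Optimal: Lima crew→North site (15 hours), Echo crew→East site (22 hours), Bravo crew→Ridge site (13 hours), Hotel crew→West site (21 hours) — total 15+22+13+21 = 71 hours.
Next-best assignment: Lima crew→North site, Echo crew→West site, Bravo crew→Ridge site, Hotel crew→East site = 92 hours.
Checked against all permutations: 71 hours is optimal.

Min total: 71 hours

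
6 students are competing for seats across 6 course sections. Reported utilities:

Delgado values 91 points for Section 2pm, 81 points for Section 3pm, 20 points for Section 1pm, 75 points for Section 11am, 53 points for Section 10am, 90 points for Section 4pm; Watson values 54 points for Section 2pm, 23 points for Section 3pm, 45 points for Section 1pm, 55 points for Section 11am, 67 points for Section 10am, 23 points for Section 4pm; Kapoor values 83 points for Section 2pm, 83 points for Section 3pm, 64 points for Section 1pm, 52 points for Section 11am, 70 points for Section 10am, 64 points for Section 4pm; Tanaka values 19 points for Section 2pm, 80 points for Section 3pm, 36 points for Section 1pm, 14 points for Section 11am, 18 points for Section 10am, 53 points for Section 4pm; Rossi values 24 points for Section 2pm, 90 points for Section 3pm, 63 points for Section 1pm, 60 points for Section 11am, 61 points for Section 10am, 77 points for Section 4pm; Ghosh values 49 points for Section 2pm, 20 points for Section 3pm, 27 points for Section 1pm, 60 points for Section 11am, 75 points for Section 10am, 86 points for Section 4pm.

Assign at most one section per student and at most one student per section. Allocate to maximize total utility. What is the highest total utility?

Optimal: Delgado→Section 11am (75 points), Watson→Section 10am (67 points), Kapoor→Section 2pm (83 points), Tanaka→Section 3pm (80 points), Rossi→Section 1pm (63 points), Ghosh→Section 4pm (86 points) — total 75+67+83+80+63+86 = 454 points.
Column-greedy (each section in turn goes to its best remaining student) gives 425 points, worse by 29.
Next-best assignment: Delgado→Section 2pm, Watson→Section 10am, Kapoor→Section 1pm, Tanaka→Section 3pm, Rossi→Section 11am, Ghosh→Section 4pm = 448 points.
Swapping Watson↔Ghosh (Watson→Section 4pm 23 points, Ghosh→Section 10am 75 points) loses 55.
Every other assignment is strictly worse.

Max total: 454 points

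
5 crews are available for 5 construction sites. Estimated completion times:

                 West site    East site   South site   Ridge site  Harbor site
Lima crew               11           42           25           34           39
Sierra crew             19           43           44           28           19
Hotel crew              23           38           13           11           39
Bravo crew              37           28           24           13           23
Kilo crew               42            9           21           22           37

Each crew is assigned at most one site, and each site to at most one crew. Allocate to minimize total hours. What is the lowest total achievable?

Optimal: Lima crew→West site (11 hours), Sierra crew→Harbor site (19 hours), Hotel crew→South site (13 hours), Bravo crew→Ridge site (13 hours), Kilo crew→East site (9 hours) — total 11+19+13+13+9 = 65 hours.
Min-entry greedy (repeatedly take the single cheapest remaining cell) gives 74 hours, worse by 9.
Next-best assignment: Lima crew→West site, Sierra crew→Harbor site, Hotel crew→Ridge site, Bravo crew→South site, Kilo crew→East site = 74 hours.

Minimum total: 65 hours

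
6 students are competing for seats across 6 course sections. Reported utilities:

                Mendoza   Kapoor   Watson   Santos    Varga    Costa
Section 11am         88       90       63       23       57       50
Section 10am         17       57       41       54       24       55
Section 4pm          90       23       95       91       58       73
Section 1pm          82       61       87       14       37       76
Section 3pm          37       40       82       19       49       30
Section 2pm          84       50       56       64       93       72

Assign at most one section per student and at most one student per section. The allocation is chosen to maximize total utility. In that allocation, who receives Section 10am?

Costa receives Section 10am.

This is a one-to-one assignment (maximum-weight bipartite matching).
Optimal: Mendoza→Section 1pm (82 points), Kapoor→Section 11am (90 points), Watson→Section 3pm (82 points), Santos→Section 4pm (91 points), Varga→Section 2pm (93 points), Costa→Section 10am (55 points) — total 82+90+82+91+93+55 = 493 points.
Max-entry greedy (repeatedly take the single best remaining cell) gives 434 points, worse by 59.
Swapping Santos↔Kapoor (Santos→Section 11am 23 points, Kapoor→Section 4pm 23 points) loses 135.
Costa's own top section is Section 1pm (76 points), but forcing Costa→Section 1pm and reassigning the rest optimally gives only 487 points — worse by 6.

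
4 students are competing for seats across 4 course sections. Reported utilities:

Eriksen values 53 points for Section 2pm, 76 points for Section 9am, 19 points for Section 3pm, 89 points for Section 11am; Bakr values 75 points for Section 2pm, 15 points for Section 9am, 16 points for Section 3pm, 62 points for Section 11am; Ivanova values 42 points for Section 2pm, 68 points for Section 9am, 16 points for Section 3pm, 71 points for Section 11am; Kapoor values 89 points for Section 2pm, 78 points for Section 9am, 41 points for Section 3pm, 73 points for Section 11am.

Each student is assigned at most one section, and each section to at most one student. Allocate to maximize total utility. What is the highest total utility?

Optimal: Eriksen→Section 11am (89 points), Bakr→Section 2pm (75 points), Ivanova→Section 9am (68 points), Kapoor→Section 3pm (41 points) — total 89+75+68+41 = 273 points.
Max-entry greedy (repeatedly take the single best remaining cell) gives 262 points, worse by 11.
Swapping Bakr↔Eriksen (Bakr→Section 11am 62 points, Eriksen→Section 2pm 53 points) loses 49.

Max total: 273 points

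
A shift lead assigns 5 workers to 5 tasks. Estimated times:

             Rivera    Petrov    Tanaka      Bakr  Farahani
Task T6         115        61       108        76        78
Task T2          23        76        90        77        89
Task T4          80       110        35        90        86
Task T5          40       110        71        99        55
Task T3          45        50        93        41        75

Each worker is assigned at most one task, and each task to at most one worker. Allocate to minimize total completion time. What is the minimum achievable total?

Minimum total: 215 min

This is a one-to-one assignment (minimum-cost bipartite matching).
Optimal: Rivera→Task T2 (23 min), Petrov→Task T6 (61 min), Tanaka→Task T4 (35 min), Bakr→Task T3 (41 min), Farahani→Task T5 (55 min) — total 23+61+35+41+55 = 215 min.
Row-greedy (each worker in turn takes its cheapest remaining task) gives 239 min, worse by 24.
Next-best assignment: Rivera→Task T2, Petrov→Task T3, Tanaka→Task T4, Bakr→Task T6, Farahani→Task T5 = 239 min.
Every other assignment is strictly worse.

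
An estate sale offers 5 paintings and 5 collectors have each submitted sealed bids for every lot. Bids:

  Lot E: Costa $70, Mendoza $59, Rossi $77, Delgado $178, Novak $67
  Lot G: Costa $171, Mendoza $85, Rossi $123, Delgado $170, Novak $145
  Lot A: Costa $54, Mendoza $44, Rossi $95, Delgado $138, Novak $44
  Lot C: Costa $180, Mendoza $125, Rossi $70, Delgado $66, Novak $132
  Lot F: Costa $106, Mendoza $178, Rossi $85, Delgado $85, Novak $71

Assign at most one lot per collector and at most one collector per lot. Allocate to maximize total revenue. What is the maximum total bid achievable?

Max total: $776

This is a one-to-one assignment (maximum-weight bipartite matching).
Optimal: Costa→Lot C ($180), Mendoza→Lot F ($178), Rossi→Lot A ($95), Delgado→Lot E ($178), Novak→Lot G ($145) — total 180+178+95+178+145 = $776.
Next-best assignment: Costa→Lot G, Mendoza→Lot F, Rossi→Lot A, Delgado→Lot E, Novak→Lot C = $754.
Swapping Rossi↔Novak (Rossi→Lot G $123, Novak→Lot A $44) loses 73.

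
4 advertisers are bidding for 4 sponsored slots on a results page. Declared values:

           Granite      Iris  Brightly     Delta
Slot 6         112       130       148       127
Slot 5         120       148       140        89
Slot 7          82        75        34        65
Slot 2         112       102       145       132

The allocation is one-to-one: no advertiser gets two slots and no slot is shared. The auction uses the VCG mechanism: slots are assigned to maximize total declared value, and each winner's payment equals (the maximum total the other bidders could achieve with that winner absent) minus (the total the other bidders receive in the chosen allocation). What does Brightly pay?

Brightly pays $30.

Efficient allocation: Granite→Slot 7 ($82), Iris→Slot 5 ($148), Brightly→Slot 6 ($148), Delta→Slot 2 ($132); total welfare W = $510.
Brightly receives Slot 6 at value $148, so the others get W − 148 = $362.
Without Brightly: best allocation of the remaining 3 bidders over all 4 slots is Granite→Slot 6 ($112), Iris→Slot 5 ($148), Delta→Slot 2 ($132), total $392.
VCG payment = (others' best without Brightly) − (others' welfare with Brightly) = 392 − 362 = $30.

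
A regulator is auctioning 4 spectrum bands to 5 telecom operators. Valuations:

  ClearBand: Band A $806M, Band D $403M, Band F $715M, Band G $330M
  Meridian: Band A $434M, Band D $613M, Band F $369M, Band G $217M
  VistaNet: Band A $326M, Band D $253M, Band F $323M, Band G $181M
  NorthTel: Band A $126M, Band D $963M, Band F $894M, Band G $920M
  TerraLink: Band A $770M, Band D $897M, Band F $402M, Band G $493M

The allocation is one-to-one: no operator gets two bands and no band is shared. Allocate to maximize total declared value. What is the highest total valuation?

Max total: $3018M

This is the linear assignment problem.
Optimal: TerraLink→Band A ($770M), Meridian→Band D ($613M), ClearBand→Band F ($715M), NorthTel→Band G ($920M) — total 770+613+715+920 = $3018M.
Row-greedy (each operator in turn takes its best remaining band) gives $2662M, worse by 356.
Swapping NorthTel↔Meridian (NorthTel→Band D $963M, Meridian→Band G $217M) loses 353.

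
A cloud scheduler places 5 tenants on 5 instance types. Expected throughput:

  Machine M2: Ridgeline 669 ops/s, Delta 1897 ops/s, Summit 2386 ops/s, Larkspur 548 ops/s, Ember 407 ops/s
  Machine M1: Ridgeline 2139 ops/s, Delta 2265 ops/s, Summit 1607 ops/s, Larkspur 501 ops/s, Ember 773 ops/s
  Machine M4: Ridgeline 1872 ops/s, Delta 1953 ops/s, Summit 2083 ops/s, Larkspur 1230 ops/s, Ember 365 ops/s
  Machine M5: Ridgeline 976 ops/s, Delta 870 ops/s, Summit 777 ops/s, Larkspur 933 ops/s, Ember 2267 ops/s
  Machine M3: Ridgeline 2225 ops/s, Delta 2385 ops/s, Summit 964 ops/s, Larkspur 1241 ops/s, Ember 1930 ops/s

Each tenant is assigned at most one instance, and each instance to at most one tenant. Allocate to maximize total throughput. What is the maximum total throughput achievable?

This is a one-to-one assignment (maximum-weight bipartite matching).
Optimal: Ridgeline→Machine M1 (2139 ops/s), Delta→Machine M3 (2385 ops/s), Summit→Machine M2 (2386 ops/s), Larkspur→Machine M4 (1230 ops/s), Ember→Machine M5 (2267 ops/s) — total 2139+2385+2386+1230+2267 = 10407 ops/s.
Row-greedy (each tenant in turn takes its best remaining instance) gives 10373 ops/s, worse by 34.
Swapping Ridgeline↔Larkspur (Ridgeline→Machine M4 1872 ops/s, Larkspur→Machine M1 501 ops/s) loses 996.
Checked against all permutations: 10407 ops/s is optimal.

Max total: 10407 ops/s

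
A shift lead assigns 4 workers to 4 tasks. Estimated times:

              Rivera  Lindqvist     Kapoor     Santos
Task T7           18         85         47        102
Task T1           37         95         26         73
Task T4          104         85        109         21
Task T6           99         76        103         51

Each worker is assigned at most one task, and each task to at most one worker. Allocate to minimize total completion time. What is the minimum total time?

Min total: 141 min

Treat this as an assignment problem: match each worker to one task.
Optimal: Rivera→Task T7 (18 min), Lindqvist→Task T6 (76 min), Kapoor→Task T1 (26 min), Santos→Task T4 (21 min) — total 18+76+26+21 = 141 min.
Next-best assignment: Rivera→Task T7, Lindqvist→Task T4, Kapoor→Task T1, Santos→Task T6 = 180 min.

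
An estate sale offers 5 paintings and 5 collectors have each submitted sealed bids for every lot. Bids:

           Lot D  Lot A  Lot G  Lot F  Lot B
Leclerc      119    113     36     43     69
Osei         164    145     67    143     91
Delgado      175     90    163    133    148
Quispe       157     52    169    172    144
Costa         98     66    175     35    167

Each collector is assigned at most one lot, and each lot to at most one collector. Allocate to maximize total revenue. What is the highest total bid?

Optimal: Leclerc→Lot A ($113), Osei→Lot D ($164), Delgado→Lot G ($163), Quispe→Lot F ($172), Costa→Lot B ($167) — total 113+164+163+172+167 = $779.
Row-greedy (each collector in turn takes its best remaining lot) gives $766, worse by 13.
Next-best assignment: Leclerc→Lot A, Osei→Lot D, Delgado→Lot B, Quispe→Lot F, Costa→Lot G = $772.
Swapping Quispe↔Delgado (Quispe→Lot G $169, Delgado→Lot F $133) loses 33.

Max total: $779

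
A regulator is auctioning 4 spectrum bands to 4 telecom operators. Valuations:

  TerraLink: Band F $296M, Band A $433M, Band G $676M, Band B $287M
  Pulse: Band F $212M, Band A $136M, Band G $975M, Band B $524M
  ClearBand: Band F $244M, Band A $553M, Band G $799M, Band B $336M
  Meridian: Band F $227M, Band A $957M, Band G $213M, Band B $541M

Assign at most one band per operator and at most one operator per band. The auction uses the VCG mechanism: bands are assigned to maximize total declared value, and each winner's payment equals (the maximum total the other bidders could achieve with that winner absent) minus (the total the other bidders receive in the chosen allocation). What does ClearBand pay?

Efficient allocation: TerraLink→Band F ($296M), Pulse→Band B ($524M), ClearBand→Band G ($799M), Meridian→Band A ($957M); total welfare W = $2576M.
ClearBand receives Band G at value $799M, so the others get W − 799 = $1777M.
Without ClearBand: best allocation of the remaining 3 bidders over all 4 bands is TerraLink→Band F ($296M), Pulse→Band G ($975M), Meridian→Band A ($957M), total $2228M.
VCG payment = (others' best without ClearBand) − (others' welfare with ClearBand) = 2228 − 1777 = $451M.

ClearBand pays $451M.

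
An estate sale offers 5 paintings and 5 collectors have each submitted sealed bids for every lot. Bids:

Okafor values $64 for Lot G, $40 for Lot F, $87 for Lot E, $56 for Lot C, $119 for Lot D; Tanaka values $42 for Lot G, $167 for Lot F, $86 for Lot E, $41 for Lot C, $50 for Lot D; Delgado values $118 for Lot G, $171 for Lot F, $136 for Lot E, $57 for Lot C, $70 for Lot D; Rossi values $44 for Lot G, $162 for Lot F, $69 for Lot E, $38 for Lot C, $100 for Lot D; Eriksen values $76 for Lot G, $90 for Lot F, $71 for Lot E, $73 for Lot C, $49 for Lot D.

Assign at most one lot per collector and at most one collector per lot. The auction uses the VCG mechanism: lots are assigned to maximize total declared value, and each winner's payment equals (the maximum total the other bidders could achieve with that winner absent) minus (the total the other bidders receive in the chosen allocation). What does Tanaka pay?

Efficient allocation: Okafor→Lot D ($119), Tanaka→Lot E ($86), Delgado→Lot G ($118), Rossi→Lot F ($162), Eriksen→Lot C ($73); total welfare W = $558.
Tanaka receives Lot E at value $86, so the others get W − 86 = $472.
Without Tanaka: best allocation of the remaining 4 bidders over all 5 lots is Okafor→Lot D ($119), Delgado→Lot E ($136), Rossi→Lot F ($162), Eriksen→Lot G ($76), total $493.
VCG payment = (others' best without Tanaka) − (others' welfare with Tanaka) = 493 − 472 = $21.

Tanaka pays $21.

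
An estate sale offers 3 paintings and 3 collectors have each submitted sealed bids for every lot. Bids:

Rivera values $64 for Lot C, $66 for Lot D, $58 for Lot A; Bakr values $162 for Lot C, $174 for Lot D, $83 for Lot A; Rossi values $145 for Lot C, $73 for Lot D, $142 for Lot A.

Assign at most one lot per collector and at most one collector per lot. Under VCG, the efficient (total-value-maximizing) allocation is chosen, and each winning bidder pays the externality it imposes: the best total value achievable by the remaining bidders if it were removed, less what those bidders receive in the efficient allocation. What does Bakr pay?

Efficient allocation: Rivera→Lot C ($64), Bakr→Lot D ($174), Rossi→Lot A ($142); total welfare W = $380.
Bakr receives Lot D at value $174, so the others get W − 174 = $206.
Without Bakr: best allocation of the remaining 2 bidders over all 3 lots is Rivera→Lot D ($66), Rossi→Lot C ($145), total $211.
VCG payment = (others' best without Bakr) − (others' welfare with Bakr) = 211 − 206 = $5.

Bakr pays $5.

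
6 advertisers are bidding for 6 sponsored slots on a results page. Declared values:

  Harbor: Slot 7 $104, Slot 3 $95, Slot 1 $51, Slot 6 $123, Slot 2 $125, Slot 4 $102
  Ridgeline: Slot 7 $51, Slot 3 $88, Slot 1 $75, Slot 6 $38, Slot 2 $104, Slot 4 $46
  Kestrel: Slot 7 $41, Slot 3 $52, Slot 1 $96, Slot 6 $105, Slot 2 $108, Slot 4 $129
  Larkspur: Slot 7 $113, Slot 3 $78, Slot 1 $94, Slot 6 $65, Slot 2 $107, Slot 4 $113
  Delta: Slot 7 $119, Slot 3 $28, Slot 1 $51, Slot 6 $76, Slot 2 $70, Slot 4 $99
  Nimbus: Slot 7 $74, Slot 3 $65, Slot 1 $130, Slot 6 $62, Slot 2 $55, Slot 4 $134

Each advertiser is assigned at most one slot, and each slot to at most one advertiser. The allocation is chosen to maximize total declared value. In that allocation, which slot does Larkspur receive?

Optimal: Harbor→Slot 6 ($123), Ridgeline→Slot 3 ($88), Kestrel→Slot 4 ($129), Larkspur→Slot 2 ($107), Delta→Slot 7 ($119), Nimbus→Slot 1 ($130) — total 123+88+129+107+119+130 = $696.
Column-greedy (each slot in turn goes to its best remaining advertiser) gives $602, worse by 94.
Next-best assignment: Harbor→Slot 6, Ridgeline→Slot 2, Kestrel→Slot 4, Larkspur→Slot 3, Delta→Slot 7, Nimbus→Slot 1 = $683.
Swapping Harbor↔Larkspur (Harbor→Slot 2 $125, Larkspur→Slot 6 $65) loses 40.
Every other assignment is strictly worse.
Larkspur's own top slot is Slot 7 ($113), but forcing Larkspur→Slot 7 and reassigning the rest optimally gives only $661 — worse by 35.

Larkspur receives Slot 2.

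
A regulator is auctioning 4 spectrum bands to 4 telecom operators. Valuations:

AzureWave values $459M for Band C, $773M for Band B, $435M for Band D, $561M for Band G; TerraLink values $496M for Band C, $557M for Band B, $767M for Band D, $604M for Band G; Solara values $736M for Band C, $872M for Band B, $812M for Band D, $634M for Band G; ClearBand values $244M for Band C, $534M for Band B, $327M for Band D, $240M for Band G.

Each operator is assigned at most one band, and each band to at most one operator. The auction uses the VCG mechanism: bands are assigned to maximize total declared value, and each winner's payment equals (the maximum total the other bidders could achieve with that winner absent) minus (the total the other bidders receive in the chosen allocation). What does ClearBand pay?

ClearBand pays $212M.

Efficient allocation: AzureWave→Band G ($561M), TerraLink→Band D ($767M), Solara→Band C ($736M), ClearBand→Band B ($534M); total welfare W = $2598M.
ClearBand receives Band B at value $534M, so the others get W − 534 = $2064M.
Without ClearBand: best allocation of the remaining 3 bidders over all 4 bands is AzureWave→Band B ($773M), TerraLink→Band D ($767M), Solara→Band C ($736M), total $2276M.
VCG payment = (others' best without ClearBand) − (others' welfare with ClearBand) = 2276 − 2064 = $212M.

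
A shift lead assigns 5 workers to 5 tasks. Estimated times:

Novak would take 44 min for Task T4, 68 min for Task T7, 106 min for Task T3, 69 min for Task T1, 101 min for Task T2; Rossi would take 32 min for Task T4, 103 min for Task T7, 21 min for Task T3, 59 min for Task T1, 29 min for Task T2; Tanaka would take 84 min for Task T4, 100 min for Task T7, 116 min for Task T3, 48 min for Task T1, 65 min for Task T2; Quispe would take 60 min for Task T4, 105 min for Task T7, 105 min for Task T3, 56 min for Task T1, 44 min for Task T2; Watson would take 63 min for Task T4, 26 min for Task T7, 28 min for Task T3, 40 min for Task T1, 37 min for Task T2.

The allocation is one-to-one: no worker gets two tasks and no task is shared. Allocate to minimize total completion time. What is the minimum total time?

Min total: 183 min

This is the linear assignment problem.
Optimal: Novak→Task T4 (44 min), Rossi→Task T3 (21 min), Tanaka→Task T1 (48 min), Quispe→Task T2 (44 min), Watson→Task T7 (26 min) — total 44+21+48+44+26 = 183 min.
Column-greedy (each task in turn goes to its cheapest remaining worker) gives 312 min, worse by 129.
Next-best assignment: Novak→Task T4, Rossi→Task T3, Tanaka→Task T2, Quispe→Task T1, Watson→Task T7 = 212 min.
No other one-to-one assignment undercuts 183 min.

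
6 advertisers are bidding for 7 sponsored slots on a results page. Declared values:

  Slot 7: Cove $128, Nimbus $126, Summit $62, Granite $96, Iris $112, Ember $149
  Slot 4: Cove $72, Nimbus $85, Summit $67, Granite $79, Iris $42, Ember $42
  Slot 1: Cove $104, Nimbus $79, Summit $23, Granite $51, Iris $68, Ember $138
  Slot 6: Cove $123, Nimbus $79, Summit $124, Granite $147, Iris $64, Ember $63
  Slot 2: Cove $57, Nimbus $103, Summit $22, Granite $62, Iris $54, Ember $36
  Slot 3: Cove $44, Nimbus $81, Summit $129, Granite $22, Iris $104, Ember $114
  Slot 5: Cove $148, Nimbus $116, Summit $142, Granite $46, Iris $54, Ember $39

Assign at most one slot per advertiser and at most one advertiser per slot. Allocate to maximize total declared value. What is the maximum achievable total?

Optimal: Cove→Slot 5 ($148), Nimbus→Slot 2 ($103), Summit→Slot 3 ($129), Granite→Slot 6 ($147), Iris→Slot 7 ($112), Ember→Slot 1 ($138) — total 148+103+129+147+112+138 = $777.
Column-greedy (each slot in turn goes to its best remaining advertiser) gives $668, worse by 109.
Next-best assignment: Cove→Slot 7, Nimbus→Slot 2, Summit→Slot 5, Granite→Slot 6, Iris→Slot 3, Ember→Slot 1 = $762.
Swapping Ember↔Summit (Ember→Slot 3 $114, Summit→Slot 1 $23) loses 130.

Max total: $777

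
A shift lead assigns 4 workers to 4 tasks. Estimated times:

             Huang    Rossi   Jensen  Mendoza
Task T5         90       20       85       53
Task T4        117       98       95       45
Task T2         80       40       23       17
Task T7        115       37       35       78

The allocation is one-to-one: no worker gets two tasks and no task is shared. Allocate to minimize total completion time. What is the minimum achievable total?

Treat this as an assignment problem: match each worker to one task.
Optimal: Huang→Task T2 (80 min), Rossi→Task T5 (20 min), Jensen→Task T7 (35 min), Mendoza→Task T4 (45 min) — total 80+20+35+45 = 180 min.
Min-entry greedy (repeatedly take the single cheapest remaining cell) gives 189 min, worse by 9.
Next-best assignment: Huang→Task T4, Rossi→Task T5, Jensen→Task T7, Mendoza→Task T2 = 189 min.

Min total: 180 min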